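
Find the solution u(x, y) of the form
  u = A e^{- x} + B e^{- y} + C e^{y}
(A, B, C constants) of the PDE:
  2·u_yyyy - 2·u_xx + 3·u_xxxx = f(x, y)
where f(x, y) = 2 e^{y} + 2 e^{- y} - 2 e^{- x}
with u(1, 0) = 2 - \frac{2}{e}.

Substitute the ansatz u = A e^{- x} + B e^{- y} + C e^{y} into the left-hand side.
Derivatives of the ansatz:
  u_yyyy = B e^{- y} + C e^{y}
  u_xx = A e^{- x}
  u_xxxx = A e^{- x}
Term by term:
  2·u_yyyy = 2 B e^{- y} + 2 C e^{y}
  -2·u_xx = - 2 A e^{- x}
  3·u_xxxx = 3 A e^{- x}
So the left-hand side equals
  A e^{- x} + 2 B e^{- y} + 2 C e^{y}
This must equal f(x, y) = 2 e^{y} + 2 e^{- y} - 2 e^{- x} identically.
Matching coefficients of the independent functions:
  [e^{- x}]:  A = -2
  [e^{- y}]:  2 B = 2
  [e^{y}]:  2 C = 2
Solving: A = -2, B = 1, C = 1.
Check against the point condition:
  u(1, 0) = 2 - \frac{2}{e}  ⟹  \frac{A}{e} + B + C = 2 - \frac{2}{e}  ✓
Hence u(x, y) = e^{y} + e^{- y} - 2 e^{- x}.

Answer: u(x, y) = e^{y} + e^{- y} - 2 e^{- x}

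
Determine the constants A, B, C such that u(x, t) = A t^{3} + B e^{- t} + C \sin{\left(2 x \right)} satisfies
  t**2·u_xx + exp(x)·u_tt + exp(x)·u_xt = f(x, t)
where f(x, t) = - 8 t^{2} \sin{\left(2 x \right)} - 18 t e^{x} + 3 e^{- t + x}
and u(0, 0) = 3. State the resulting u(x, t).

Substitute the ansatz u = A t^{3} + B e^{- t} + C \sin{\left(2 x \right)} into the left-hand side.
Derivatives of the ansatz:
  u_xx = - 4 C \sin{\left(2 x \right)}
  u_tt = 6 A t + B e^{- t}
  u_xt = 0
Term by term:
  t**2·u_xx = - 4 C t^{2} \sin{\left(2 x \right)}
  exp(x)·u_tt = 6 A t e^{x} + B e^{- t} e^{x}
  exp(x)·u_xt = 0
So the left-hand side equals
  6 A t e^{x} + B e^{- t} e^{x} - 4 C t^{2} \sin{\left(2 x \right)}
This must equal f(x, t) identically; expanded, f = - 8 t^{2} \sin{\left(2 x \right)} - 18 t e^{x} + 3 e^{- t} e^{x}.
Matching coefficients of the independent functions:
  [t e^{x}]:  6 A = -18
  [t^{2} \sin{\left(2 x \right)}]:  - 4 C = -8
  [e^{- t} e^{x}]:  B = 3
Solving: A = -3, B = 3, C = 2.
Check against the point condition:
  u(0, 0) = 3  ⟹  B = 3  ✓
Hence u(x, t) = - 3 t^{3} + 2 \sin{\left(2 x \right)} + 3 e^{- t}.

Answer: u(x, t) = - 3 t^{3} + 2 \sin{\left(2 x \right)} + 3 e^{- t}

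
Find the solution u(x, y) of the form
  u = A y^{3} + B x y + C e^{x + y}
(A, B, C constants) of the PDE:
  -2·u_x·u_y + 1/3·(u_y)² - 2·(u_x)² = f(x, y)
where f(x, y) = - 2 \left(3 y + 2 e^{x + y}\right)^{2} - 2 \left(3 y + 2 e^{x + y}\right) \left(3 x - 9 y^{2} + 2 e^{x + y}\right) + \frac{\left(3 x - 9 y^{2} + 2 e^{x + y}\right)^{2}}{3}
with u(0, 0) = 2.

Substitute the ansatz u = A y^{3} + B x y + C e^{x + y} into the left-hand side.
Derivatives of the ansatz:
  u_x = B y + C e^{x} e^{y}
  u_y = 3 A y^{2} + B x + C e^{x} e^{y}
Term by term:
  -2·u_x·u_y = - 6 A B y^{3} - 6 A C y^{2} e^{x} e^{y} - 2 B^{2} x y - 2 B C x e^{x} e^{y} - 2 B C y e^{x} e^{y} - 2 C^{2} e^{2 x} e^{2 y}
  1/3·(u_y)² = 3 A^{2} y^{4} + 2 A B x y^{2} + 2 A C y^{2} e^{x} e^{y} + \frac{B^{2} x^{2}}{3} + \frac{2 B C x e^{x} e^{y}}{3} + \frac{C^{2} e^{2 x} e^{2 y}}{3}
  -2·(u_x)² = - 2 B^{2} y^{2} - 4 B C y e^{x} e^{y} - 2 C^{2} e^{2 x} e^{2 y}
So the left-hand side equals
  3 A^{2} y^{4} + 2 A B x y^{2} - 6 A B y^{3} - 4 A C y^{2} e^{x} e^{y} + \frac{B^{2} x^{2}}{3} - 2 B^{2} x y - 2 B^{2} y^{2} - \frac{4 B C x e^{x} e^{y}}{3} - 6 B C y e^{x} e^{y} - \frac{11 C^{2} e^{2 x} e^{2 y}}{3}
This must equal f(x, y) identically; expanded, f = 3 x^{2} - 18 x y^{2} - 18 x y - 8 x e^{x} e^{y} + 27 y^{4} + 54 y^{3} + 24 y^{2} e^{x} e^{y} - 18 y^{2} - 36 y e^{x} e^{y} - \frac{44 e^{2 x} e^{2 y}}{3}.
Matching coefficients of the independent functions:
  [x^{2}]:  \frac{B^{2}}{3} = 3
  [y^{2}, x y]:  - 2 B^{2} = -18
  [y^{3}]:  - 6 A B = 54
  [y^{4}]:  3 A^{2} = 27
  [x y^{2}]:  2 A B = -18
  [e^{2 x} e^{2 y}]:  - \frac{11 C^{2}}{3} = - \frac{44}{3}
  [x e^{x} e^{y}]:  - \frac{4 B C}{3} = -8
  [y e^{x} e^{y}]:  - 6 B C = -36
  [y^{2} e^{x} e^{y}]:  - 4 A C = 24
These equations allow (A, B, C) = (-3, 3, 2) or (3, -3, -2).
Impose the point condition(s):
  u(0, 0) = 2  ⟹  C = 2
Only A = -3, B = 3, C = 2 satisfies everything.
Hence u(x, y) = 3 x y - 3 y^{3} + 2 e^{x + y}.

Answer: u(x, y) = 3 x y - 3 y^{3} + 2 e^{x + y}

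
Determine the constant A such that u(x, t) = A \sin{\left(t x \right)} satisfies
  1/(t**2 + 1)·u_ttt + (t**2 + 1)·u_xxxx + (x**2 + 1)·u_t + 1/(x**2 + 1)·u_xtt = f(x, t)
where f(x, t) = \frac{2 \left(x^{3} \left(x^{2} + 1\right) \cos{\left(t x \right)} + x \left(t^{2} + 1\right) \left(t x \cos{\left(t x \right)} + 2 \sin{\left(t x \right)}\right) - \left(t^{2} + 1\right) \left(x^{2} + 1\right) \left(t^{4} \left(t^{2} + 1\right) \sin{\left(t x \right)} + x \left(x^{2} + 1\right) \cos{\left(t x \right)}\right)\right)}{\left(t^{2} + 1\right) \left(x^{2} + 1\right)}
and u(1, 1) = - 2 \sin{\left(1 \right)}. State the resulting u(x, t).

Substitute the ansatz u = A \sin{\left(t x \right)} into the left-hand side.
Derivatives of the ansatz:
  u_ttt = - A x^{3} \cos{\left(t x \right)}
  u_xxxx = A t^{4} \sin{\left(t x \right)}
  u_t = A x \cos{\left(t x \right)}
  u_xtt = - A t x^{2} \cos{\left(t x \right)} - 2 A x \sin{\left(t x \right)}
Term by term:
  1/(t**2 + 1)·u_ttt = - \frac{A x^{3} \cos{\left(t x \right)}}{t^{2} + 1}
  (t**2 + 1)·u_xxxx = A t^{6} \sin{\left(t x \right)} + A t^{4} \sin{\left(t x \right)}
  (x**2 + 1)·u_t = A x^{3} \cos{\left(t x \right)} + A x \cos{\left(t x \right)}
  1/(x**2 + 1)·u_xtt = - \frac{A t x^{2} \cos{\left(t x \right)}}{x^{2} + 1} - \frac{2 A x \sin{\left(t x \right)}}{x^{2} + 1}
So the left-hand side equals
  A t^{6} \sin{\left(t x \right)} + A t^{4} \sin{\left(t x \right)} - \frac{A t x^{2} \cos{\left(t x \right)}}{x^{2} + 1} + A x^{3} \cos{\left(t x \right)} - \frac{A x^{3} \cos{\left(t x \right)}}{t^{2} + 1} + A x \cos{\left(t x \right)} - \frac{2 A x \sin{\left(t x \right)}}{x^{2} + 1}
This must equal f(x, t) identically; expanded, f = - 2 t^{6} \sin{\left(t x \right)} - 2 t^{4} \sin{\left(t x \right)} + \frac{2 t x^{2} \cos{\left(t x \right)}}{x^{2} + 1} - 2 x^{3} \cos{\left(t x \right)} + \frac{2 x^{3} \cos{\left(t x \right)}}{t^{2} + 1} - 2 x \cos{\left(t x \right)} + \frac{4 x \sin{\left(t x \right)}}{x^{2} + 1}.
Matching coefficients of the independent functions:
  [t^{4} \sin{\left(t x \right)}, t^{6} \sin{\left(t x \right)}, x \cos{\left(t x \right)}, x^{3} \cos{\left(t x \right)}]:  A = -2
  [\frac{x \sin{\left(t x \right)}}{x^{2} + 1}]:  - 2 A = 4
  [\frac{x^{3} \cos{\left(t x \right)}}{t^{2} + 1}, \frac{t x^{2} \cos{\left(t x \right)}}{x^{2} + 1}]:  - A = 2
Solving: A = -2.
Check against the point condition:
  u(1, 1) = - 2 \sin{\left(1 \right)}  ⟹  A \sin{\left(1 \right)} = - 2 \sin{\left(1 \right)}  ✓
Hence u(x, t) = - 2 \sin{\left(t x \right)}.

Answer: u(x, t) = - 2 \sin{\left(t x \right)}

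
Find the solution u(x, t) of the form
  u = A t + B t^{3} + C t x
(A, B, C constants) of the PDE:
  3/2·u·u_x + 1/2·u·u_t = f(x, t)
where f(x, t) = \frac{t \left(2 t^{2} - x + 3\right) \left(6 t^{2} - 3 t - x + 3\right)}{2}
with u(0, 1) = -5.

Substitute the ansatz u = A t + B t^{3} + C t x into the left-hand side.
Derivatives of the ansatz:
  u_x = C t
  u_t = A + 3 B t^{2} + C x
Term by term:
  3/2·u·u_x = \frac{3 A C t^{2}}{2} + \frac{3 B C t^{4}}{2} + \frac{3 C^{2} t^{2} x}{2}
  1/2·u·u_t = \frac{A^{2} t}{2} + 2 A B t^{3} + A C t x + \frac{3 B^{2} t^{5}}{2} + 2 B C t^{3} x + \frac{C^{2} t x^{2}}{2}
So the left-hand side equals
  \frac{A^{2} t}{2} + 2 A B t^{3} + \frac{3 A C t^{2}}{2} + A C t x + \frac{3 B^{2} t^{5}}{2} + \frac{3 B C t^{4}}{2} + 2 B C t^{3} x + \frac{3 C^{2} t^{2} x}{2} + \frac{C^{2} t x^{2}}{2}
This must equal f(x, t) identically; expanded, f = 6 t^{5} - 3 t^{4} - 4 t^{3} x + 12 t^{3} + \frac{3 t^{2} x}{2} - \frac{9 t^{2}}{2} + \frac{t x^{2}}{2} - 3 t x + \frac{9 t}{2}.
Matching coefficients of the independent functions:
  [t]:  \frac{A^{2}}{2} = \frac{9}{2}
  [t^{2}]:  \frac{3 A C}{2} = - \frac{9}{2}
  [t^{3}]:  2 A B = 12
  [t^{4}]:  \frac{3 B C}{2} = -3
  [t^{5}]:  \frac{3 B^{2}}{2} = 6
  [t x]:  A C = -3
  [t x^{2}]:  \frac{C^{2}}{2} = \frac{1}{2}
  [t^{2} x]:  \frac{3 C^{2}}{2} = \frac{3}{2}
  [t^{3} x]:  2 B C = -4
These equations allow (A, B, C) = (-3, -2, 1) or (3, 2, -1).
Impose the point condition(s):
  u(0, 1) = -5  ⟹  A + B = -5
Only A = -3, B = -2, C = 1 satisfies everything.
Hence u(x, t) = - 2 t^{3} + t x - 3 t.

Answer: u(x, t) = - 2 t^{3} + t x - 3 t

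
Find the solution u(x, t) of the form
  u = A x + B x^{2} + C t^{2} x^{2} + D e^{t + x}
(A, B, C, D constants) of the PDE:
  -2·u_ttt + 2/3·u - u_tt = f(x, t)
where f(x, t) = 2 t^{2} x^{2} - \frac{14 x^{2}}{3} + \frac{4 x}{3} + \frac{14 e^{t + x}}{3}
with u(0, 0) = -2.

Substitute the ansatz u = A x + B x^{2} + C t^{2} x^{2} + D e^{t + x} into the left-hand side.
Derivatives of the ansatz:
  u_ttt = D e^{t} e^{x}
  u_tt = 2 C x^{2} + D e^{t} e^{x}
Term by term:
  -2·u_ttt = - 2 D e^{t} e^{x}
  2/3·u = \frac{2 A x}{3} + \frac{2 B x^{2}}{3} + \frac{2 C t^{2} x^{2}}{3} + \frac{2 D e^{t} e^{x}}{3}
  -u_tt = - 2 C x^{2} - D e^{t} e^{x}
So the left-hand side equals
  \frac{2 A x}{3} + \frac{2 B x^{2}}{3} + \frac{2 C t^{2} x^{2}}{3} - 2 C x^{2} - \frac{7 D e^{t} e^{x}}{3}
This must equal f(x, t) identically; expanded, f = 2 t^{2} x^{2} - \frac{14 x^{2}}{3} + \frac{4 x}{3} + \frac{14 e^{t} e^{x}}{3}.
Matching coefficients of the independent functions:
  [x]:  \frac{2 A}{3} = \frac{4}{3}
  [x^{2}]:  \frac{2 B}{3} - 2 C = - \frac{14}{3}
  [t^{2} x^{2}]:  \frac{2 C}{3} = 2
  [e^{t} e^{x}]:  - \frac{7 D}{3} = \frac{14}{3}
Solving: A = 2, B = 2, C = 3, D = -2.
Check against the point condition:
  u(0, 0) = -2  ⟹  D = -2  ✓
Hence u(x, t) = 3 t^{2} x^{2} + 2 x^{2} + 2 x - 2 e^{t + x}.

Answer: u(x, t) = 3 t^{2} x^{2} + 2 x^{2} + 2 x - 2 e^{t + x}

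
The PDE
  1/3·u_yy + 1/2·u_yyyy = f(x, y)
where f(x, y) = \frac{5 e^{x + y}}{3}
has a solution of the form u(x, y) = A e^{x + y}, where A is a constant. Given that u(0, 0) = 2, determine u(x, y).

Answer: u(x, y) = 2 e^{x + y}

Derivation:
Substitute the ansatz u = A e^{x + y} into the left-hand side.
Derivatives of the ansatz:
  u_yy = A e^{x} e^{y}
  u_yyyy = A e^{x} e^{y}
Term by term:
  1/3·u_yy = \frac{A e^{x} e^{y}}{3}
  1/2·u_yyyy = \frac{A e^{x} e^{y}}{2}
So the left-hand side equals
  \frac{5 A e^{x} e^{y}}{6}
This must equal f(x, y) identically; expanded, f = \frac{5 e^{x} e^{y}}{3}.
Matching coefficients of the independent functions:
  [e^{x} e^{y}]:  \frac{5 A}{6} = \frac{5}{3}
Solving: A = 2.
Check against the point condition:
  u(0, 0) = 2  ⟹  A = 2  ✓
Hence u(x, y) = 2 e^{x + y}.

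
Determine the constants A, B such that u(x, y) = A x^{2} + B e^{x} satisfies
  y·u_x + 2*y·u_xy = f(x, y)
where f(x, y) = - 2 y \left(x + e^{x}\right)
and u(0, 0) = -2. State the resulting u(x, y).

Substitute the ansatz u = A x^{2} + B e^{x} into the left-hand side.
Derivatives of the ansatz:
  u_x = 2 A x + B e^{x}
  u_xy = 0
Term by term:
  y·u_x = 2 A x y + B y e^{x}
  2*y·u_xy = 0
So the left-hand side equals
  2 A x y + B y e^{x}
This must equal f(x, y) identically; expanded, f = - 2 x y - 2 y e^{x}.
Matching coefficients of the independent functions:
  [x y]:  2 A = -2
  [y e^{x}]:  B = -2
Solving: A = -1, B = -2.
Check against the point condition:
  u(0, 0) = -2  ⟹  B = -2  ✓
Hence u(x, y) = - x^{2} - 2 e^{x}.

Answer: u(x, y) = - x^{2} - 2 e^{x}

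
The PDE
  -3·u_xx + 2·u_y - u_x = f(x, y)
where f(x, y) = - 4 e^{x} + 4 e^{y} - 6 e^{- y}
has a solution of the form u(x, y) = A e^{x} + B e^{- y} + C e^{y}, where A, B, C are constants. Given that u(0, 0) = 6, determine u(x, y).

Substitute the ansatz u = A e^{x} + B e^{- y} + C e^{y} into the left-hand side.
Derivatives of the ansatz:
  u_xx = A e^{x}
  u_y = - B e^{- y} + C e^{y}
  u_x = A e^{x}
Term by term:
  -3·u_xx = - 3 A e^{x}
  2·u_y = - 2 B e^{- y} + 2 C e^{y}
  -u_x = - A e^{x}
So the left-hand side equals
  - 4 A e^{x} - 2 B e^{- y} + 2 C e^{y}
This must equal f(x, y) = - 4 e^{x} + 4 e^{y} - 6 e^{- y} identically.
Matching coefficients of the independent functions:
  [e^{x}]:  - 4 A = -4
  [e^{- y}]:  - 2 B = -6
  [e^{y}]:  2 C = 4
Solving: A = 1, B = 3, C = 2.
Check against the point condition:
  u(0, 0) = 6  ⟹  A + B + C = 6  ✓
Hence u(x, y) = e^{x} + 2 e^{y} + 3 e^{- y}.

Answer: u(x, y) = e^{x} + 2 e^{y} + 3 e^{- y}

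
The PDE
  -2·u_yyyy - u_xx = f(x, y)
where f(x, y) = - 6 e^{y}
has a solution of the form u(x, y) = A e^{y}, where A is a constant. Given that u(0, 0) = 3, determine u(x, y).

Substitute the ansatz u = A e^{y} into the left-hand side.
Derivatives of the ansatz:
  u_yyyy = A e^{y}
  u_xx = 0
Term by term:
  -2·u_yyyy = - 2 A e^{y}
  -u_xx = 0
So the left-hand side equals
  - 2 A e^{y}
This must equal f(x, y) = - 6 e^{y} identically.
Matching coefficients of the independent functions:
  [e^{y}]:  - 2 A = -6
Solving: A = 3.
Check against the point condition:
  u(0, 0) = 3  ⟹  A = 3  ✓
Hence u(x, y) = 3 e^{y}.

Answer: u(x, y) = 3 e^{y}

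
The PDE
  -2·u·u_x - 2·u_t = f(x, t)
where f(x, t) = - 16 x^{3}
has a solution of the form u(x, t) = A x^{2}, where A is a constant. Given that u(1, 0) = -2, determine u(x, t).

Substitute the ansatz u = A x^{2} into the left-hand side.
Derivatives of the ansatz:
  u_x = 2 A x
  u_t = 0
Term by term:
  -2·u·u_x = - 4 A^{2} x^{3}
  -2·u_t = 0
So the left-hand side equals
  - 4 A^{2} x^{3}
This must equal f(x, t) = - 16 x^{3} identically.
Matching coefficients of the independent functions:
  [x^{3}]:  - 4 A^{2} = -16
These equations allow (A) = (-2) or (2).
Impose the point condition(s):
  u(1, 0) = -2  ⟹  A = -2
Only A = -2 satisfies everything.
Hence u(x, t) = - 2 x^{2}.

Answer: u(x, t) = - 2 x^{2}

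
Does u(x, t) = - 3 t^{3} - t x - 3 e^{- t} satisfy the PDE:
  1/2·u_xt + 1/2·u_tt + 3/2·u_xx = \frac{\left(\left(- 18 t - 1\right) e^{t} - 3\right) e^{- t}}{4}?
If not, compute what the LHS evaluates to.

Answer: No, the LHS evaluates to - 9 t - \frac{1}{2} - \frac{3 e^{- t}}{2}

Derivation:
Evaluate each term of the left-hand side for u = - 3 t^{3} - t x - 3 e^{- t}.
Derivatives:
  u_xt = -1
  u_tt = - 18 t - 3 e^{- t}
  u_xx = 0
Terms:
  1/2·u_xt = - \frac{1}{2}
  1/2·u_tt = - 9 t - \frac{3 e^{- t}}{2}
  3/2·u_xx = 0
Sum: LHS = - 9 t - \frac{1}{2} - \frac{3 e^{- t}}{2}
Given right-hand side: \frac{\left(\left(- 18 t - 1\right) e^{t} - 3\right) e^{- t}}{4}. Difference LHS − RHS = - \frac{9 t}{2} - \frac{1}{4} - \frac{3 e^{- t}}{4} ≠ 0, so u is not a solution.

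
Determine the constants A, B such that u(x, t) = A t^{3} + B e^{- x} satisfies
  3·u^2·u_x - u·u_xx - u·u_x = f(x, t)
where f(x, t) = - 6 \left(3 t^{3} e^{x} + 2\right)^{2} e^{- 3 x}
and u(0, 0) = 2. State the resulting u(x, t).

Substitute the ansatz u = A t^{3} + B e^{- x} into the left-hand side.
Derivatives of the ansatz:
  u_x = - B e^{- x}
  u_xx = B e^{- x}
Term by term:
  3·u^2·u_x = - 3 A^{2} B t^{6} e^{- x} - 6 A B^{2} t^{3} e^{- 2 x} - 3 B^{3} e^{- 3 x}
  -u·u_xx = - A B t^{3} e^{- x} - B^{2} e^{- 2 x}
  -u·u_x = A B t^{3} e^{- x} + B^{2} e^{- 2 x}
So the left-hand side equals
  - 3 A^{2} B t^{6} e^{- x} - 6 A B^{2} t^{3} e^{- 2 x} - 3 B^{3} e^{- 3 x}
This must equal f(x, t) identically; expanded, f = - 54 t^{6} e^{- x} - 72 t^{3} e^{- 2 x} - 24 e^{- 3 x}.
Matching coefficients of the independent functions:
  [t^{3} e^{- 2 x}]:  - 6 A B^{2} = -72
  [t^{6} e^{- x}]:  - 3 A^{2} B = -54
  [e^{- 3 x}]:  - 3 B^{3} = -24
Solving: A = 3, B = 2.
Check against the point condition:
  u(0, 0) = 2  ⟹  B = 2  ✓
Hence u(x, t) = 3 t^{3} + 2 e^{- x}.

Answer: u(x, t) = 3 t^{3} + 2 e^{- x}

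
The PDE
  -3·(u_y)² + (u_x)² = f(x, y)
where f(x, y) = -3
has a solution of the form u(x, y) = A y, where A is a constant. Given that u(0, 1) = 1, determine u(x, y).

Answer: u(x, y) = y

Derivation:
Substitute the ansatz u = A y into the left-hand side.
Derivatives of the ansatz:
  u_y = A
  u_x = 0
Term by term:
  -3·(u_y)² = - 3 A^{2}
  (u_x)² = 0
So the left-hand side equals
  - 3 A^{2}
This must equal f(x, y) = -3 identically.
Matching coefficients of the independent functions:
  [constant term]:  - 3 A^{2} = -3
These equations allow (A) = (-1) or (1).
Impose the point condition(s):
  u(0, 1) = 1  ⟹  A = 1
Only A = 1 satisfies everything.
Hence u(x, y) = y.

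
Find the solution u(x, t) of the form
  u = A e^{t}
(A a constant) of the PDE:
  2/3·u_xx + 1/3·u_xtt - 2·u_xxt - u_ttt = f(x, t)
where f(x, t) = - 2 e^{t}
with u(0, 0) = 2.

Answer: u(x, t) = 2 e^{t}

Derivation:
Substitute the ansatz u = A e^{t} into the left-hand side.
Derivatives of the ansatz:
  u_xx = 0
  u_xtt = 0
  u_xxt = 0
  u_ttt = A e^{t}
Term by term:
  2/3·u_xx = 0
  1/3·u_xtt = 0
  -2·u_xxt = 0
  -u_ttt = - A e^{t}
So the left-hand side equals
  - A e^{t}
This must equal f(x, t) = - 2 e^{t} identically.
Matching coefficients of the independent functions:
  [e^{t}]:  - A = -2
Solving: A = 2.
Check against the point condition:
  u(0, 0) = 2  ⟹  A = 2  ✓
Hence u(x, t) = 2 e^{t}.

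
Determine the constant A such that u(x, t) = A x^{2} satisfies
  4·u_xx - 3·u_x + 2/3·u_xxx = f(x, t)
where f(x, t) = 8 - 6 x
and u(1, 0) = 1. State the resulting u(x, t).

Substitute the ansatz u = A x^{2} into the left-hand side.
Derivatives of the ansatz:
  u_xx = 2 A
  u_x = 2 A x
  u_xxx = 0
Term by term:
  4·u_xx = 8 A
  -3·u_x = - 6 A x
  2/3·u_xxx = 0
So the left-hand side equals
  - 6 A x + 8 A
This must equal f(x, t) = 8 - 6 x identically.
Matching coefficients of the independent functions:
  [constant term]:  8 A = 8
  [x]:  - 6 A = -6
Solving: A = 1.
Check against the point condition:
  u(1, 0) = 1  ⟹  A = 1  ✓
Hence u(x, t) = x^{2}.

Answer: u(x, t) = x^{2}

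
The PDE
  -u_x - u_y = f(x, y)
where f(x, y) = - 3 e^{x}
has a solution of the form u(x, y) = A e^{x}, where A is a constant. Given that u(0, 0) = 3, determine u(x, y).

Answer: u(x, y) = 3 e^{x}

Derivation:
Substitute the ansatz u = A e^{x} into the left-hand side.
Derivatives of the ansatz:
  u_x = A e^{x}
  u_y = 0
Term by term:
  -u_x = - A e^{x}
  -u_y = 0
So the left-hand side equals
  - A e^{x}
This must equal f(x, y) = - 3 e^{x} identically.
Matching coefficients of the independent functions:
  [e^{x}]:  - A = -3
Solving: A = 3.
Check against the point condition:
  u(0, 0) = 3  ⟹  A = 3  ✓
Hence u(x, y) = 3 e^{x}.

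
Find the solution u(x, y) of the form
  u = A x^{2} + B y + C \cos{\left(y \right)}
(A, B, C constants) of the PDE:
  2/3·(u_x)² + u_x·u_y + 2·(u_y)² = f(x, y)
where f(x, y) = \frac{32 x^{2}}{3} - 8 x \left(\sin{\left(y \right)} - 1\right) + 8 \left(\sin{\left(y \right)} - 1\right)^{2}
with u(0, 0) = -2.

Substitute the ansatz u = A x^{2} + B y + C \cos{\left(y \right)} into the left-hand side.
Derivatives of the ansatz:
  u_x = 2 A x
  u_y = B - C \sin{\left(y \right)}
Term by term:
  2/3·(u_x)² = \frac{8 A^{2} x^{2}}{3}
  u_x·u_y = 2 A B x - 2 A C x \sin{\left(y \right)}
  2·(u_y)² = 2 B^{2} - 4 B C \sin{\left(y \right)} + 2 C^{2} \sin^{2}{\left(y \right)}
So the left-hand side equals
  \frac{8 A^{2} x^{2}}{3} + 2 A B x - 2 A C x \sin{\left(y \right)} + 2 B^{2} - 4 B C \sin{\left(y \right)} + 2 C^{2} \sin^{2}{\left(y \right)}
This must equal f(x, y) identically; expanded, f = \frac{32 x^{2}}{3} - 8 x \sin{\left(y \right)} + 8 x + 8 \sin^{2}{\left(y \right)} - 16 \sin{\left(y \right)} + 8.
Matching coefficients of the independent functions:
  [constant term]:  2 B^{2} = 8
  [x]:  2 A B = 8
  [x^{2}]:  \frac{8 A^{2}}{3} = \frac{32}{3}
  [x \sin{\left(y \right)}]:  - 2 A C = -8
  [\sin{\left(y \right)}]:  - 4 B C = -16
  [\sin^{2}{\left(y \right)}]:  2 C^{2} = 8
These equations allow (A, B, C) = (-2, -2, -2) or (2, 2, 2).
Impose the point condition(s):
  u(0, 0) = -2  ⟹  C = -2
Only A = -2, B = -2, C = -2 satisfies everything.
Hence u(x, y) = - 2 x^{2} - 2 y - 2 \cos{\left(y \right)}.

Answer: u(x, y) = - 2 x^{2} - 2 y - 2 \cos{\left(y \right)}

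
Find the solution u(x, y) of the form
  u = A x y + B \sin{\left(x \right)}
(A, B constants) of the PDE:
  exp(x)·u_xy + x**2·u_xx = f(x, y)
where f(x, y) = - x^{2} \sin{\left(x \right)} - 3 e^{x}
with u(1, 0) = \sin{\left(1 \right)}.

Answer: u(x, y) = - 3 x y + \sin{\left(x \right)}

Derivation:
Substitute the ansatz u = A x y + B \sin{\left(x \right)} into the left-hand side.
Derivatives of the ansatz:
  u_xy = A
  u_xx = - B \sin{\left(x \right)}
Term by term:
  exp(x)·u_xy = A e^{x}
  x**2·u_xx = - B x^{2} \sin{\left(x \right)}
So the left-hand side equals
  A e^{x} - B x^{2} \sin{\left(x \right)}
This must equal f(x, y) = - x^{2} \sin{\left(x \right)} - 3 e^{x} identically.
Matching coefficients of the independent functions:
  [x^{2} \sin{\left(x \right)}]:  - B = -1
  [e^{x}]:  A = -3
Solving: A = -3, B = 1.
Check against the point condition:
  u(1, 0) = \sin{\left(1 \right)}  ⟹  B \sin{\left(1 \right)} = \sin{\left(1 \right)}  ✓
Hence u(x, y) = - 3 x y + \sin{\left(x \right)}.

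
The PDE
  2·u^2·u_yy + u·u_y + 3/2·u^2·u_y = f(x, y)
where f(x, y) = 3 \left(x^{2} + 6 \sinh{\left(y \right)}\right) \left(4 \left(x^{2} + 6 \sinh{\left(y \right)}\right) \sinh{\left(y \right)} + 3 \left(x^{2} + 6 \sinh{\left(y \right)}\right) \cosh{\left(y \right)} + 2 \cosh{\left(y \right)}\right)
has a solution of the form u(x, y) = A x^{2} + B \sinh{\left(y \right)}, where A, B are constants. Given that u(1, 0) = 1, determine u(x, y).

Substitute the ansatz u = A x^{2} + B \sinh{\left(y \right)} into the left-hand side.
Derivatives of the ansatz:
  u_yy = B \sinh{\left(y \right)}
  u_y = B \cosh{\left(y \right)}
Term by term:
  2·u^2·u_yy = 2 A^{2} B x^{4} \sinh{\left(y \right)} + 4 A B^{2} x^{2} \sinh^{2}{\left(y \right)} + 2 B^{3} \sinh^{3}{\left(y \right)}
  u·u_y = A B x^{2} \cosh{\left(y \right)} + B^{2} \sinh{\left(y \right)} \cosh{\left(y \right)}
  3/2·u^2·u_y = \frac{3 A^{2} B x^{4} \cosh{\left(y \right)}}{2} + 3 A B^{2} x^{2} \sinh{\left(y \right)} \cosh{\left(y \right)} + \frac{3 B^{3} \sinh^{2}{\left(y \right)} \cosh{\left(y \right)}}{2}
So the left-hand side equals
  2 A^{2} B x^{4} \sinh{\left(y \right)} + \frac{3 A^{2} B x^{4} \cosh{\left(y \right)}}{2} + 4 A B^{2} x^{2} \sinh^{2}{\left(y \right)} + 3 A B^{2} x^{2} \sinh{\left(y \right)} \cosh{\left(y \right)} + A B x^{2} \cosh{\left(y \right)} + 2 B^{3} \sinh^{3}{\left(y \right)} + \frac{3 B^{3} \sinh^{2}{\left(y \right)} \cosh{\left(y \right)}}{2} + B^{2} \sinh{\left(y \right)} \cosh{\left(y \right)}
This must equal f(x, y) identically; expanded, f = 12 x^{4} \sinh{\left(y \right)} + 9 x^{4} \cosh{\left(y \right)} + 144 x^{2} \sinh^{2}{\left(y \right)} + 108 x^{2} \sinh{\left(y \right)} \cosh{\left(y \right)} + 6 x^{2} \cosh{\left(y \right)} + 432 \sinh^{3}{\left(y \right)} + 324 \sinh^{2}{\left(y \right)} \cosh{\left(y \right)} + 36 \sinh{\left(y \right)} \cosh{\left(y \right)}.
Matching coefficients of the independent functions:
  [x^{2} \sinh^{2}{\left(y \right)}]:  4 A B^{2} = 144
  [x^{2} \cosh{\left(y \right)}]:  A B = 6
  [x^{4} \sinh{\left(y \right)}]:  2 A^{2} B = 12
  [x^{4} \cosh{\left(y \right)}]:  \frac{3 A^{2} B}{2} = 9
  [\sinh{\left(y \right)} \cosh{\left(y \right)}]:  B^{2} = 36
  [\sinh^{2}{\left(y \right)} \cosh{\left(y \right)}]:  \frac{3 B^{3}}{2} = 324
  [x^{2} \sinh{\left(y \right)} \cosh{\left(y \right)}]:  3 A B^{2} = 108
  [\sinh^{3}{\left(y \right)}]:  2 B^{3} = 432
Solving: A = 1, B = 6.
Check against the point condition:
  u(1, 0) = 1  ⟹  A = 1  ✓
Hence u(x, y) = x^{2} + 6 \sinh{\left(y \right)}.

Answer: u(x, y) = x^{2} + 6 \sinh{\left(y \right)}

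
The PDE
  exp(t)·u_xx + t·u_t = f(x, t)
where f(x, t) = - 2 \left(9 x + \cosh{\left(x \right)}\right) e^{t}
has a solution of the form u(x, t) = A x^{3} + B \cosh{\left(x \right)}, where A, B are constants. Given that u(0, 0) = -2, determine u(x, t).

Substitute the ansatz u = A x^{3} + B \cosh{\left(x \right)} into the left-hand side.
Derivatives of the ansatz:
  u_xx = 6 A x + B \cosh{\left(x \right)}
  u_t = 0
Term by term:
  exp(t)·u_xx = 6 A x e^{t} + B e^{t} \cosh{\left(x \right)}
  t·u_t = 0
So the left-hand side equals
  6 A x e^{t} + B e^{t} \cosh{\left(x \right)}
This must equal f(x, t) identically; expanded, f = - 18 x e^{t} - 2 e^{t} \cosh{\left(x \right)}.
Matching coefficients of the independent functions:
  [x e^{t}]:  6 A = -18
  [e^{t} \cosh{\left(x \right)}]:  B = -2
Solving: A = -3, B = -2.
Check against the point condition:
  u(0, 0) = -2  ⟹  B = -2  ✓
Hence u(x, t) = - 3 x^{3} - 2 \cosh{\left(x \right)}.

Answer: u(x, t) = - 3 x^{3} - 2 \cosh{\left(x \right)}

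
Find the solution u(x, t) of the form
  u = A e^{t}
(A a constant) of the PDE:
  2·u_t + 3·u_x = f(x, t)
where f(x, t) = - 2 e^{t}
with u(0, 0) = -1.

Substitute the ansatz u = A e^{t} into the left-hand side.
Derivatives of the ansatz:
  u_t = A e^{t}
  u_x = 0
Term by term:
  2·u_t = 2 A e^{t}
  3·u_x = 0
So the left-hand side equals
  2 A e^{t}
This must equal f(x, t) = - 2 e^{t} identically.
Matching coefficients of the independent functions:
  [e^{t}]:  2 A = -2
Solving: A = -1.
Check against the point condition:
  u(0, 0) = -1  ⟹  A = -1  ✓
Hence u(x, t) = - e^{t}.

Answer: u(x, t) = - e^{t}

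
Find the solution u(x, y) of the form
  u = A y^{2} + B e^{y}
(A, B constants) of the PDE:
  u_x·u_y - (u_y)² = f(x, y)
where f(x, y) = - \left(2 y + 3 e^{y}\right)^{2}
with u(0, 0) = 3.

Substitute the ansatz u = A y^{2} + B e^{y} into the left-hand side.
Derivatives of the ansatz:
  u_x = 0
  u_y = 2 A y + B e^{y}
Term by term:
  u_x·u_y = 0
  -(u_y)² = - 4 A^{2} y^{2} - 4 A B y e^{y} - B^{2} e^{2 y}
So the left-hand side equals
  - 4 A^{2} y^{2} - 4 A B y e^{y} - B^{2} e^{2 y}
This must equal f(x, y) identically; expanded, f = - 4 y^{2} - 12 y e^{y} - 9 e^{2 y}.
Matching coefficients of the independent functions:
  [y^{2}]:  - 4 A^{2} = -4
  [y e^{y}]:  - 4 A B = -12
  [e^{2 y}]:  - B^{2} = -9
These equations allow (A, B) = (-1, -3) or (1, 3).
Impose the point condition(s):
  u(0, 0) = 3  ⟹  B = 3
Only A = 1, B = 3 satisfies everything.
Hence u(x, y) = y^{2} + 3 e^{y}.

Answer: u(x, y) = y^{2} + 3 e^{y}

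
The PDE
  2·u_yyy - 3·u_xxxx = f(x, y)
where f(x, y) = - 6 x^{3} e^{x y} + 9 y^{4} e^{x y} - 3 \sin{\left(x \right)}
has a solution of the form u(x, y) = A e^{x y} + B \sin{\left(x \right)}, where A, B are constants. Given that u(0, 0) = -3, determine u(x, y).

Answer: u(x, y) = - 3 e^{x y} + \sin{\left(x \right)}

Derivation:
Substitute the ansatz u = A e^{x y} + B \sin{\left(x \right)} into the left-hand side.
Derivatives of the ansatz:
  u_yyy = A x^{3} e^{x y}
  u_xxxx = A y^{4} e^{x y} + B \sin{\left(x \right)}
Term by term:
  2·u_yyy = 2 A x^{3} e^{x y}
  -3·u_xxxx = - 3 A y^{4} e^{x y} - 3 B \sin{\left(x \right)}
So the left-hand side equals
  2 A x^{3} e^{x y} - 3 A y^{4} e^{x y} - 3 B \sin{\left(x \right)}
This must equal f(x, y) = - 6 x^{3} e^{x y} + 9 y^{4} e^{x y} - 3 \sin{\left(x \right)} identically.
Matching coefficients of the independent functions:
  [x^{3} e^{x y}]:  2 A = -6
  [y^{4} e^{x y}]:  - 3 A = 9
  [\sin{\left(x \right)}]:  - 3 B = -3
Solving: A = -3, B = 1.
Check against the point condition:
  u(0, 0) = -3  ⟹  A = -3  ✓
Hence u(x, y) = - 3 e^{x y} + \sin{\left(x \right)}.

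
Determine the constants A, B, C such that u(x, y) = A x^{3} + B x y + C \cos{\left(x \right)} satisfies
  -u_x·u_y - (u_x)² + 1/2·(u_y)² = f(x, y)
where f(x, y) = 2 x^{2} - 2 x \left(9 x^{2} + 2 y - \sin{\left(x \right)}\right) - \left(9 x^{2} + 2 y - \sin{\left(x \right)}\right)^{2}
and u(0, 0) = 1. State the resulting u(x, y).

Substitute the ansatz u = A x^{3} + B x y + C \cos{\left(x \right)} into the left-hand side.
Derivatives of the ansatz:
  u_x = 3 A x^{2} + B y - C \sin{\left(x \right)}
  u_y = B x
Term by term:
  -u_x·u_y = - 3 A B x^{3} - B^{2} x y + B C x \sin{\left(x \right)}
  -(u_x)² = - 9 A^{2} x^{4} - 6 A B x^{2} y + 6 A C x^{2} \sin{\left(x \right)} - B^{2} y^{2} + 2 B C y \sin{\left(x \right)} - C^{2} \sin^{2}{\left(x \right)}
  1/2·(u_y)² = \frac{B^{2} x^{2}}{2}
So the left-hand side equals
  - 9 A^{2} x^{4} - 3 A B x^{3} - 6 A B x^{2} y + 6 A C x^{2} \sin{\left(x \right)} + \frac{B^{2} x^{2}}{2} - B^{2} x y - B^{2} y^{2} + B C x \sin{\left(x \right)} + 2 B C y \sin{\left(x \right)} - C^{2} \sin^{2}{\left(x \right)}
This must equal f(x, y) identically; expanded, f = - 81 x^{4} - 18 x^{3} - 36 x^{2} y + 18 x^{2} \sin{\left(x \right)} + 2 x^{2} - 4 x y + 2 x \sin{\left(x \right)} - 4 y^{2} + 4 y \sin{\left(x \right)} - \sin^{2}{\left(x \right)}.
Matching coefficients of the independent functions:
  [x^{2}]:  \frac{B^{2}}{2} = 2
  [x^{3}]:  - 3 A B = -18
  [x^{4}]:  - 9 A^{2} = -81
  [y^{2}, x y]:  - B^{2} = -4
  [x \sin{\left(x \right)}]:  B C = 2
  [x^{2} y]:  - 6 A B = -36
  [x^{2} \sin{\left(x \right)}]:  6 A C = 18
  [y \sin{\left(x \right)}]:  2 B C = 4
  [\sin^{2}{\left(x \right)}]:  - C^{2} = -1
These equations allow (A, B, C) = (-3, -2, -1) or (3, 2, 1).
Impose the point condition(s):
  u(0, 0) = 1  ⟹  C = 1
Only A = 3, B = 2, C = 1 satisfies everything.
Hence u(x, y) = 3 x^{3} + 2 x y + \cos{\left(x \right)}.

Answer: u(x, y) = 3 x^{3} + 2 x y + \cos{\left(x \right)}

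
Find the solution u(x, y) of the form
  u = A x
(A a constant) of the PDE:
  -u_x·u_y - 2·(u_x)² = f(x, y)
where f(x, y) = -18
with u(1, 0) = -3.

Substitute the ansatz u = A x into the left-hand side.
Derivatives of the ansatz:
  u_x = A
  u_y = 0
Term by term:
  -u_x·u_y = 0
  -2·(u_x)² = - 2 A^{2}
So the left-hand side equals
  - 2 A^{2}
This must equal f(x, y) = -18 identically.
Matching coefficients of the independent functions:
  [constant term]:  - 2 A^{2} = -18
These equations allow (A) = (-3) or (3).
Impose the point condition(s):
  u(1, 0) = -3  ⟹  A = -3
Only A = -3 satisfies everything.
Hence u(x, y) = - 3 x.

Answer: u(x, y) = - 3 x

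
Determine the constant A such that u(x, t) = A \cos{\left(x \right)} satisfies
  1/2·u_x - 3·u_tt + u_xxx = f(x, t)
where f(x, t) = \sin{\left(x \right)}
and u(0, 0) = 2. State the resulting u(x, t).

Substitute the ansatz u = A \cos{\left(x \right)} into the left-hand side.
Derivatives of the ansatz:
  u_x = - A \sin{\left(x \right)}
  u_tt = 0
  u_xxx = A \sin{\left(x \right)}
Term by term:
  1/2·u_x = - \frac{A \sin{\left(x \right)}}{2}
  -3·u_tt = 0
  u_xxx = A \sin{\left(x \right)}
So the left-hand side equals
  \frac{A \sin{\left(x \right)}}{2}
This must equal f(x, t) = \sin{\left(x \right)} identically.
Matching coefficients of the independent functions:
  [\sin{\left(x \right)}]:  \frac{A}{2} = 1
Solving: A = 2.
Check against the point condition:
  u(0, 0) = 2  ⟹  A = 2  ✓
Hence u(x, t) = 2 \cos{\left(x \right)}.

Answer: u(x, t) = 2 \cos{\left(x \right)}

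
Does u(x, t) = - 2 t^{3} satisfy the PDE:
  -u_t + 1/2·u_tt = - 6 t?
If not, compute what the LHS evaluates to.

Evaluate each term of the left-hand side for u = - 2 t^{3}.
Derivatives:
  u_t = - 6 t^{2}
  u_tt = - 12 t
Terms:
  -u_t = 6 t^{2}
  1/2·u_tt = - 6 t
Sum: LHS = 6 t \left(t - 1\right)
Given right-hand side: - 6 t. Difference LHS − RHS = 6 t^{2} ≠ 0, so u is not a solution.

Answer: No, the LHS evaluates to 6 t \left(t - 1\right)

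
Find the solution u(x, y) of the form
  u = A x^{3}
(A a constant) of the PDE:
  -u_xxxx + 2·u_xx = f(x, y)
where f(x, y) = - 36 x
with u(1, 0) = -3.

Substitute the ansatz u = A x^{3} into the left-hand side.
Derivatives of the ansatz:
  u_xxxx = 0
  u_xx = 6 A x
Term by term:
  -u_xxxx = 0
  2·u_xx = 12 A x
So the left-hand side equals
  12 A x
This must equal f(x, y) = - 36 x identically.
Matching coefficients of the independent functions:
  [x]:  12 A = -36
Solving: A = -3.
Check against the point condition:
  u(1, 0) = -3  ⟹  A = -3  ✓
Hence u(x, y) = - 3 x^{3}.

Answer: u(x, y) = - 3 x^{3}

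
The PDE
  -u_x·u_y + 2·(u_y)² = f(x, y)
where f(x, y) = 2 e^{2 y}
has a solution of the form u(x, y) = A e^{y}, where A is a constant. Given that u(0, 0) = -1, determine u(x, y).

Substitute the ansatz u = A e^{y} into the left-hand side.
Derivatives of the ansatz:
  u_x = 0
  u_y = A e^{y}
Term by term:
  -u_x·u_y = 0
  2·(u_y)² = 2 A^{2} e^{2 y}
So the left-hand side equals
  2 A^{2} e^{2 y}
This must equal f(x, y) = 2 e^{2 y} identically.
Matching coefficients of the independent functions:
  [e^{2 y}]:  2 A^{2} = 2
These equations allow (A) = (-1) or (1).
Impose the point condition(s):
  u(0, 0) = -1  ⟹  A = -1
Only A = -1 satisfies everything.
Hence u(x, y) = - e^{y}.

Answer: u(x, y) = - e^{y}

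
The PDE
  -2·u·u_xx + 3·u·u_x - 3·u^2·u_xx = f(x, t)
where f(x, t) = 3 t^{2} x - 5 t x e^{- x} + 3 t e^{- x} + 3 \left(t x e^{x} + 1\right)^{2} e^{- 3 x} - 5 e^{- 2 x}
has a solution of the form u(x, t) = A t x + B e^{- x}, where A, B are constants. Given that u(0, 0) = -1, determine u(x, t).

Substitute the ansatz u = A t x + B e^{- x} into the left-hand side.
Derivatives of the ansatz:
  u_xx = B e^{- x}
  u_x = A t - B e^{- x}
Term by term:
  -2·u·u_xx = - 2 A B t x e^{- x} - 2 B^{2} e^{- 2 x}
  3·u·u_x = 3 A^{2} t^{2} x - 3 A B t x e^{- x} + 3 A B t e^{- x} - 3 B^{2} e^{- 2 x}
  -3·u^2·u_xx = - 3 A^{2} B t^{2} x^{2} e^{- x} - 6 A B^{2} t x e^{- 2 x} - 3 B^{3} e^{- 3 x}
So the left-hand side equals
  - 3 A^{2} B t^{2} x^{2} e^{- x} + 3 A^{2} t^{2} x - 6 A B^{2} t x e^{- 2 x} - 5 A B t x e^{- x} + 3 A B t e^{- x} - 3 B^{3} e^{- 3 x} - 5 B^{2} e^{- 2 x}
This must equal f(x, t) identically; expanded, f = 3 t^{2} x^{2} e^{- x} + 3 t^{2} x - 5 t x e^{- x} + 6 t x e^{- 2 x} + 3 t e^{- x} - 5 e^{- 2 x} + 3 e^{- 3 x}.
Matching coefficients of the independent functions:
  [t e^{- x}]:  3 A B = 3
  [t^{2} x]:  3 A^{2} = 3
  [t x e^{- 2 x}]:  - 6 A B^{2} = 6
  [t x e^{- x}]:  - 5 A B = -5
  [t^{2} x^{2} e^{- x}]:  - 3 A^{2} B = 3
  [e^{- 3 x}]:  - 3 B^{3} = 3
  [e^{- 2 x}]:  - 5 B^{2} = -5
Solving: A = -1, B = -1.
Check against the point condition:
  u(0, 0) = -1  ⟹  B = -1  ✓
Hence u(x, t) = - t x - e^{- x}.

Answer: u(x, t) = - t x - e^{- x}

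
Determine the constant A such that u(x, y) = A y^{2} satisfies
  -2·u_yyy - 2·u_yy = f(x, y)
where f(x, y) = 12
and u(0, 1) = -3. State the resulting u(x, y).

Substitute the ansatz u = A y^{2} into the left-hand side.
Derivatives of the ansatz:
  u_yyy = 0
  u_yy = 2 A
Term by term:
  -2·u_yyy = 0
  -2·u_yy = - 4 A
So the left-hand side equals
  - 4 A
This must equal f(x, y) = 12 identically.
Matching coefficients of the independent functions:
  [constant term]:  - 4 A = 12
Solving: A = -3.
Check against the point condition:
  u(0, 1) = -3  ⟹  A = -3  ✓
Hence u(x, y) = - 3 y^{2}.

Answer: u(x, y) = - 3 y^{2}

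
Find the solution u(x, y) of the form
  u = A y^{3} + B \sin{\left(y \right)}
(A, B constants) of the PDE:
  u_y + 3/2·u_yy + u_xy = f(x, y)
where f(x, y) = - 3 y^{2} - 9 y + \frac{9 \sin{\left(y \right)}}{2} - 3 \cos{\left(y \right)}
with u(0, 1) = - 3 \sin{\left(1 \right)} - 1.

Substitute the ansatz u = A y^{3} + B \sin{\left(y \right)} into the left-hand side.
Derivatives of the ansatz:
  u_y = 3 A y^{2} + B \cos{\left(y \right)}
  u_yy = 6 A y - B \sin{\left(y \right)}
  u_xy = 0
Term by term:
  u_y = 3 A y^{2} + B \cos{\left(y \right)}
  3/2·u_yy = 9 A y - \frac{3 B \sin{\left(y \right)}}{2}
  u_xy = 0
So the left-hand side equals
  3 A y^{2} + 9 A y - \frac{3 B \sin{\left(y \right)}}{2} + B \cos{\left(y \right)}
This must equal f(x, y) = - 3 y^{2} - 9 y + \frac{9 \sin{\left(y \right)}}{2} - 3 \cos{\left(y \right)} identically.
Matching coefficients of the independent functions:
  [y]:  9 A = -9
  [y^{2}]:  3 A = -3
  [\sin{\left(y \right)}]:  - \frac{3 B}{2} = \frac{9}{2}
  [\cos{\left(y \right)}]:  B = -3
Solving: A = -1, B = -3.
Check against the point condition:
  u(0, 1) = - 3 \sin{\left(1 \right)} - 1  ⟹  A + B \sin{\left(1 \right)} = - 3 \sin{\left(1 \right)} - 1  ✓
Hence u(x, y) = - y^{3} - 3 \sin{\left(y \right)}.

Answer: u(x, y) = - y^{3} - 3 \sin{\left(y \right)}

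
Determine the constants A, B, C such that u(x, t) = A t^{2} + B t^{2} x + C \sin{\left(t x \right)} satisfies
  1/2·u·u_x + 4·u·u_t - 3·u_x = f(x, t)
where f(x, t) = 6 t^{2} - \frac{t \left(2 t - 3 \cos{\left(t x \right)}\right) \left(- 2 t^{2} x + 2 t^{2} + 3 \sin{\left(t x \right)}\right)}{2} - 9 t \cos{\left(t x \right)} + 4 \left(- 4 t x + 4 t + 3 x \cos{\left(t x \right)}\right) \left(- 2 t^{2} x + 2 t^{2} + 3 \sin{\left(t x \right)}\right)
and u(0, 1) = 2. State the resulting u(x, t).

Substitute the ansatz u = A t^{2} + B t^{2} x + C \sin{\left(t x \right)} into the left-hand side.
Derivatives of the ansatz:
  u_x = B t^{2} + C t \cos{\left(t x \right)}
  u_t = 2 A t + 2 B t x + C x \cos{\left(t x \right)}
Term by term:
  1/2·u·u_x = \frac{A B t^{4}}{2} + \frac{A C t^{3} \cos{\left(t x \right)}}{2} + \frac{B^{2} t^{4} x}{2} + \frac{B C t^{3} x \cos{\left(t x \right)}}{2} + \frac{B C t^{2} \sin{\left(t x \right)}}{2} + \frac{C^{2} t \sin{\left(t x \right)} \cos{\left(t x \right)}}{2}
  4·u·u_t = 8 A^{2} t^{3} + 16 A B t^{3} x + 4 A C t^{2} x \cos{\left(t x \right)} + 8 A C t \sin{\left(t x \right)} + 8 B^{2} t^{3} x^{2} + 4 B C t^{2} x^{2} \cos{\left(t x \right)} + 8 B C t x \sin{\left(t x \right)} + 4 C^{2} x \sin{\left(t x \right)} \cos{\left(t x \right)}
  -3·u_x = - 3 B t^{2} - 3 C t \cos{\left(t x \right)}
So the left-hand side equals
  8 A^{2} t^{3} + \frac{A B t^{4}}{2} + 16 A B t^{3} x + \frac{A C t^{3} \cos{\left(t x \right)}}{2} + 4 A C t^{2} x \cos{\left(t x \right)} + 8 A C t \sin{\left(t x \right)} + \frac{B^{2} t^{4} x}{2} + 8 B^{2} t^{3} x^{2} + \frac{B C t^{3} x \cos{\left(t x \right)}}{2} + 4 B C t^{2} x^{2} \cos{\left(t x \right)} + \frac{B C t^{2} \sin{\left(t x \right)}}{2} + 8 B C t x \sin{\left(t x \right)} - 3 B t^{2} + \frac{C^{2} t \sin{\left(t x \right)} \cos{\left(t x \right)}}{2} + 4 C^{2} x \sin{\left(t x \right)} \cos{\left(t x \right)} - 3 C t \cos{\left(t x \right)}
This must equal f(x, t) identically; expanded, f = 2 t^{4} x - 2 t^{4} + 32 t^{3} x^{2} - 3 t^{3} x \cos{\left(t x \right)} - 64 t^{3} x + 3 t^{3} \cos{\left(t x \right)} + 32 t^{3} - 24 t^{2} x^{2} \cos{\left(t x \right)} + 24 t^{2} x \cos{\left(t x \right)} - 3 t^{2} \sin{\left(t x \right)} + 6 t^{2} - 48 t x \sin{\left(t x \right)} + \frac{9 t \sin{\left(t x \right)} \cos{\left(t x \right)}}{2} + 48 t \sin{\left(t x \right)} - 9 t \cos{\left(t x \right)} + 36 x \sin{\left(t x \right)} \cos{\left(t x \right)}.
Matching coefficients of the independent functions:
(each divided by its leading coefficient; functions giving the same equation are listed together)
  [t^{2}]:  B + 2 = 0
  [t^{3}]:  A^{2} - 4 = 0
  [t^{4}, t^{3} x]:  A B + 4 = 0
  [t \sin{\left(t x \right)}, t^{3} \cos{\left(t x \right)}, t^{2} x \cos{\left(t x \right)}]:  A C - 6 = 0
  [t \cos{\left(t x \right)}]:  C - 3 = 0
  [t^{2} \sin{\left(t x \right)}, t x \sin{\left(t x \right)}, t^{2} x^{2} \cos{\left(t x \right)}, …]:  B C + 6 = 0
  [t^{3} x^{2}, t^{4} x]:  B^{2} - 4 = 0
  [t \sin{\left(t x \right)} \cos{\left(t x \right)}, x \sin{\left(t x \right)} \cos{\left(t x \right)}]:  C^{2} - 9 = 0
Solving: A = 2, B = -2, C = 3.
Check against the point condition:
  u(0, 1) = 2  ⟹  A = 2  ✓
Hence u(x, t) = - 2 t^{2} x + 2 t^{2} + 3 \sin{\left(t x \right)}.

Answer: u(x, t) = - 2 t^{2} x + 2 t^{2} + 3 \sin{\left(t x \right)}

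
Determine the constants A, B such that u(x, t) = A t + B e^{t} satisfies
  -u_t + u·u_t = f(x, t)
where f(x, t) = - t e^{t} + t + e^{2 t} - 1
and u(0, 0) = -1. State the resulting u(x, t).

Substitute the ansatz u = A t + B e^{t} into the left-hand side.
Derivatives of the ansatz:
  u_t = A + B e^{t}
Term by term:
  -u_t = - A - B e^{t}
  u·u_t = A^{2} t + A B t e^{t} + A B e^{t} + B^{2} e^{2 t}
So the left-hand side equals
  A^{2} t + A B t e^{t} + A B e^{t} - A + B^{2} e^{2 t} - B e^{t}
This must equal f(x, t) = - t e^{t} + t + e^{2 t} - 1 identically.
Matching coefficients of the independent functions:
  [constant term]:  - A = -1
  [t]:  A^{2} = 1
  [t e^{t}]:  A B = -1
  [e^{t}]:  A B - B = 0
  [e^{2 t}]:  B^{2} = 1
Solving: A = 1, B = -1.
Check against the point condition:
  u(0, 0) = -1  ⟹  B = -1  ✓
Hence u(x, t) = t - e^{t}.

Answer: u(x, t) = t - e^{t}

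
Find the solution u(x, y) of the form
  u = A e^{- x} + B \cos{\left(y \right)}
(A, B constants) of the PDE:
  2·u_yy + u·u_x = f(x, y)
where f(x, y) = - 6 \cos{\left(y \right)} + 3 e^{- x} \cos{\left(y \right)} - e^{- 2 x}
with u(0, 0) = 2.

Substitute the ansatz u = A e^{- x} + B \cos{\left(y \right)} into the left-hand side.
Derivatives of the ansatz:
  u_yy = - B \cos{\left(y \right)}
  u_x = - A e^{- x}
Term by term:
  2·u_yy = - 2 B \cos{\left(y \right)}
  u·u_x = - A^{2} e^{- 2 x} - A B e^{- x} \cos{\left(y \right)}
So the left-hand side equals
  - A^{2} e^{- 2 x} - A B e^{- x} \cos{\left(y \right)} - 2 B \cos{\left(y \right)}
This must equal f(x, y) = - 6 \cos{\left(y \right)} + 3 e^{- x} \cos{\left(y \right)} - e^{- 2 x} identically.
Matching coefficients of the independent functions:
  [e^{- x} \cos{\left(y \right)}]:  - A B = 3
  [e^{- 2 x}]:  - A^{2} = -1
  [\cos{\left(y \right)}]:  - 2 B = -6
Solving: A = -1, B = 3.
Check against the point condition:
  u(0, 0) = 2  ⟹  A + B = 2  ✓
Hence u(x, y) = 3 \cos{\left(y \right)} - e^{- x}.

Answer: u(x, y) = 3 \cos{\left(y \right)} - e^{- x}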